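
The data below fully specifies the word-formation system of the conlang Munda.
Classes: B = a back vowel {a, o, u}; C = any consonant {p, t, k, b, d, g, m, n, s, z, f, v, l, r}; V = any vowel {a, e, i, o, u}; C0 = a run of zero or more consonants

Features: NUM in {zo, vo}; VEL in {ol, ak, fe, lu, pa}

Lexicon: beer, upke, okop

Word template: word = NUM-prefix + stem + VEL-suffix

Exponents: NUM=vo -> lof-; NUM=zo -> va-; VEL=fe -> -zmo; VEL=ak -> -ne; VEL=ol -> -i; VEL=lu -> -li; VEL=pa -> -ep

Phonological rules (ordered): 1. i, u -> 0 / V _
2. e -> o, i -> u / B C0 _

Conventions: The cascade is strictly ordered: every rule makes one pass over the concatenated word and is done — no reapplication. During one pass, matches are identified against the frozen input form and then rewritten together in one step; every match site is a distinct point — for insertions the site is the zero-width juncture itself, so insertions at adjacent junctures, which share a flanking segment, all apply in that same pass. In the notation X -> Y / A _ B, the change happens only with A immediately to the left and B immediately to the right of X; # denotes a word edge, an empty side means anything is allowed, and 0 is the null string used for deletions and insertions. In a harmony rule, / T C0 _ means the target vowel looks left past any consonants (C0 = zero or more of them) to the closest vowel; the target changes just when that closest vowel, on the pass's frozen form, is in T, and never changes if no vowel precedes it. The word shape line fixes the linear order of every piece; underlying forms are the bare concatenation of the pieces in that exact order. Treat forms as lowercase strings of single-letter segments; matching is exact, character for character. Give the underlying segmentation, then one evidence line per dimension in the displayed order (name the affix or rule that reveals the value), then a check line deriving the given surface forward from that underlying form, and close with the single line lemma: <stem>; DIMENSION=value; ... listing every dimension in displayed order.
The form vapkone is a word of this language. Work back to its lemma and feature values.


underlying: va-upke-ne
NUM=zo - signalled by the affix va-
VEL=ak - signalled by the affix -ne
check: vaupkene -> vapkene -> vapkone
lemma: upke; NUM=zo; VEL=ak


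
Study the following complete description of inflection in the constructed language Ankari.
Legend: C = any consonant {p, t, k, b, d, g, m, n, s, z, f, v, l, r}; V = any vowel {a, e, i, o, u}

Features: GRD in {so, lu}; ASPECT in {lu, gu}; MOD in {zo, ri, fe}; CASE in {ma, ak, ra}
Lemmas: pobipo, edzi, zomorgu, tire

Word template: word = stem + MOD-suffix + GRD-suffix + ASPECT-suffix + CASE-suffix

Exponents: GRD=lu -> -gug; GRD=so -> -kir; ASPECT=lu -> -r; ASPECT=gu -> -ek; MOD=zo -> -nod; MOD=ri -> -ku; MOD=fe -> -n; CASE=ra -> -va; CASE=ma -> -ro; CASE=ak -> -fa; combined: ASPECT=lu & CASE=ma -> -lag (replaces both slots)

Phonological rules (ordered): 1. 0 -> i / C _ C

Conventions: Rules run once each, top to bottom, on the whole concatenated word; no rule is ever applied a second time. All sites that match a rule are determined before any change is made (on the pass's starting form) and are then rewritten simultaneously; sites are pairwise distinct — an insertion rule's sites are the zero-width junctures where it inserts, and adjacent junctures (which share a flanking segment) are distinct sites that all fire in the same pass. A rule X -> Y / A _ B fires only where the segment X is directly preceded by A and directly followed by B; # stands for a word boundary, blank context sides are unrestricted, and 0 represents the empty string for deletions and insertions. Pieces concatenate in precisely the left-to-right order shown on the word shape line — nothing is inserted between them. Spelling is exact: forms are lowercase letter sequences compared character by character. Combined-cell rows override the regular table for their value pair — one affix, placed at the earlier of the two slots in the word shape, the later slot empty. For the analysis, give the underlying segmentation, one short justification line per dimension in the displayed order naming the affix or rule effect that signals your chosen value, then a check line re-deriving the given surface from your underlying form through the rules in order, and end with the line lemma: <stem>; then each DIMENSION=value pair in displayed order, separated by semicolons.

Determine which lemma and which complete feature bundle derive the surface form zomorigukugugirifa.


underlying: zomorgu-ku-gug-r-fa
GRD=lu - signalled by the affix -gug
ASPECT=lu - signalled by the affix -r
MOD=ri - signalled by the affix -ku
CASE=ak - signalled by the affix -fa
check: zomorgukugugrfa -> zomorigukugugirifa
lemma: zomorgu; GRD=lu; ASPECT=lu; MOD=ri; CASE=ak


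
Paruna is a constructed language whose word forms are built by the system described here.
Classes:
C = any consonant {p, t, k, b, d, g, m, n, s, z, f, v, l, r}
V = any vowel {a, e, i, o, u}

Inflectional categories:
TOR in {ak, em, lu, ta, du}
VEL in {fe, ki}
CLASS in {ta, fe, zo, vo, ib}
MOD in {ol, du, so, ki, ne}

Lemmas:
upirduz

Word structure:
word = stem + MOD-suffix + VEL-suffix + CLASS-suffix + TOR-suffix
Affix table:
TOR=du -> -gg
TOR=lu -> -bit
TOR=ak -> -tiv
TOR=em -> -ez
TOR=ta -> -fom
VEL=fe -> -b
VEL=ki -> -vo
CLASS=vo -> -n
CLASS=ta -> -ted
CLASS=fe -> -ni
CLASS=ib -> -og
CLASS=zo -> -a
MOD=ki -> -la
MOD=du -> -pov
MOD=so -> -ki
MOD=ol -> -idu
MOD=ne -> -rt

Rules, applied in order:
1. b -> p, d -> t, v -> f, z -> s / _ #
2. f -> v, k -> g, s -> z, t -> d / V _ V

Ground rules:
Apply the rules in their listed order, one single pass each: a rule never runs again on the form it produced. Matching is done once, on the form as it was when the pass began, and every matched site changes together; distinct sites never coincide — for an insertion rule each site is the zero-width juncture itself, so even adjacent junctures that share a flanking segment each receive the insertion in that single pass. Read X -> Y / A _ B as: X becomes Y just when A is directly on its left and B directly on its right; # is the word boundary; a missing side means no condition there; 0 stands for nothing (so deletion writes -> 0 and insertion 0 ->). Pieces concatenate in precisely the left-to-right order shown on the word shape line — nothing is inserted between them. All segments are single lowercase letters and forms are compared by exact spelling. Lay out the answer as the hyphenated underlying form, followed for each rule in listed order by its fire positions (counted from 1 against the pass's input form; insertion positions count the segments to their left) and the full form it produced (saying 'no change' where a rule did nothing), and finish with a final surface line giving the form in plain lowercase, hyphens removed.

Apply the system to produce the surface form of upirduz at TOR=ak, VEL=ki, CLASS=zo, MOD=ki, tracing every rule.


underlying: upirduz-la-vo-a-tiv
1. b -> p, d -> t, v -> f, z -> s / _ #: fires at position(s) 15: upirduzlavoatif
2. f -> v, k -> g, s -> z, t -> d / V _ V: fires at position(s) 13: upirduzlavoadif
surface: upirduzlavoadif


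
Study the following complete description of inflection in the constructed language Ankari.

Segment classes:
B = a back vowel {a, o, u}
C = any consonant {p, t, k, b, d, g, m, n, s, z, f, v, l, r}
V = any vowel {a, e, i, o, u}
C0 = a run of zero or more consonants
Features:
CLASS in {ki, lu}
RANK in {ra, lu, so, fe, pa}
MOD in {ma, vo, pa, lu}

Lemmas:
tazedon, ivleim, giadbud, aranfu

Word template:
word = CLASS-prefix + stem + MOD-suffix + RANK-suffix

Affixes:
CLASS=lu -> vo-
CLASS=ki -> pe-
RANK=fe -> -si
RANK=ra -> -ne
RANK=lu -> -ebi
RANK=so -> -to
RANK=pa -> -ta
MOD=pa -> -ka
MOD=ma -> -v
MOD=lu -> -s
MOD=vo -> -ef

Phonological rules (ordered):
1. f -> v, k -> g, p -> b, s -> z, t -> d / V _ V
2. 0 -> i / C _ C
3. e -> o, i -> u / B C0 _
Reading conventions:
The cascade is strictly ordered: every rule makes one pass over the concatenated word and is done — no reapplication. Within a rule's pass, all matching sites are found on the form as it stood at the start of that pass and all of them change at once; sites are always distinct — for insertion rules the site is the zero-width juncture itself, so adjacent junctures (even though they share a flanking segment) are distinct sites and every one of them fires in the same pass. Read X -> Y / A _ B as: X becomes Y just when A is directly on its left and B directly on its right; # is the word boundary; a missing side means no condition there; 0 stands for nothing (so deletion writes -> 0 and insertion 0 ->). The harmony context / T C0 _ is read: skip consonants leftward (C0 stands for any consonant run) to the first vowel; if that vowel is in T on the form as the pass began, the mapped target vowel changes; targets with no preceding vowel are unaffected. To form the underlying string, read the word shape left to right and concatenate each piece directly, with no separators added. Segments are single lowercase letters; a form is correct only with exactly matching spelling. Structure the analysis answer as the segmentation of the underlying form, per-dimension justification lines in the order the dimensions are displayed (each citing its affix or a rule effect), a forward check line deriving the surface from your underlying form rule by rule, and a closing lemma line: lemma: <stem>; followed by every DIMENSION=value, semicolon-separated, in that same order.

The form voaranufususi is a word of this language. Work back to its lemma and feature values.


underlying: vo-aranfu-s-si
CLASS=lu - signalled by the affix vo-
RANK=fe - signalled by the affix -si
MOD=lu - signalled by the affix -s
check: voaranfussi -> voaranfussi -> voaranifusisi -> voaranufususi
lemma: aranfu; CLASS=lu; RANK=fe; MOD=lu


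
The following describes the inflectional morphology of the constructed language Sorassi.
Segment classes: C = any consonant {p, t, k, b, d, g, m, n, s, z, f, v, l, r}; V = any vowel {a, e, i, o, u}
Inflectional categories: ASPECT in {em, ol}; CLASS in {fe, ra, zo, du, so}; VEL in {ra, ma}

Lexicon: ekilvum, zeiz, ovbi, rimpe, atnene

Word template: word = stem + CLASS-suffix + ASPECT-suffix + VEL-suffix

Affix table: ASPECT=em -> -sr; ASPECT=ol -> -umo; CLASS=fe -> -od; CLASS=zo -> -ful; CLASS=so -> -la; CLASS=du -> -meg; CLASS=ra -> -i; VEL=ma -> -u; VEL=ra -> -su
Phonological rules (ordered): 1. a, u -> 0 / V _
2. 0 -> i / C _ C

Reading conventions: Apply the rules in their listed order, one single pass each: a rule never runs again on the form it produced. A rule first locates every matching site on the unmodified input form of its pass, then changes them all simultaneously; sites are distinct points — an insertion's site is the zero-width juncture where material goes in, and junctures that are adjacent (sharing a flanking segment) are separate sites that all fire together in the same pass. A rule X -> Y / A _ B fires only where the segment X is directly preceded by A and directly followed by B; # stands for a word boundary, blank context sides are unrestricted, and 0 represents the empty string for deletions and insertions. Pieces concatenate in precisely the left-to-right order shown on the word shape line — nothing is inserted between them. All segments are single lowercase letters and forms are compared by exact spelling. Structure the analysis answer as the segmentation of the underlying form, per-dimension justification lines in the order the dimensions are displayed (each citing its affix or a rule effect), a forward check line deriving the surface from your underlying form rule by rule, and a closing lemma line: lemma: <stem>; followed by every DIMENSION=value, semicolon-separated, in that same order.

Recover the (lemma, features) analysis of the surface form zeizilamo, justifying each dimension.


underlying: zeiz-la-umo-u
ASPECT=ol - signalled by the affix -umo
CLASS=so - signalled by the affix -la
VEL=ma - signalled by the affix -u
check: zeizlaumou -> zeizlamo -> zeizilamo
lemma: zeiz; ASPECT=ol; CLASS=so; VEL=ma


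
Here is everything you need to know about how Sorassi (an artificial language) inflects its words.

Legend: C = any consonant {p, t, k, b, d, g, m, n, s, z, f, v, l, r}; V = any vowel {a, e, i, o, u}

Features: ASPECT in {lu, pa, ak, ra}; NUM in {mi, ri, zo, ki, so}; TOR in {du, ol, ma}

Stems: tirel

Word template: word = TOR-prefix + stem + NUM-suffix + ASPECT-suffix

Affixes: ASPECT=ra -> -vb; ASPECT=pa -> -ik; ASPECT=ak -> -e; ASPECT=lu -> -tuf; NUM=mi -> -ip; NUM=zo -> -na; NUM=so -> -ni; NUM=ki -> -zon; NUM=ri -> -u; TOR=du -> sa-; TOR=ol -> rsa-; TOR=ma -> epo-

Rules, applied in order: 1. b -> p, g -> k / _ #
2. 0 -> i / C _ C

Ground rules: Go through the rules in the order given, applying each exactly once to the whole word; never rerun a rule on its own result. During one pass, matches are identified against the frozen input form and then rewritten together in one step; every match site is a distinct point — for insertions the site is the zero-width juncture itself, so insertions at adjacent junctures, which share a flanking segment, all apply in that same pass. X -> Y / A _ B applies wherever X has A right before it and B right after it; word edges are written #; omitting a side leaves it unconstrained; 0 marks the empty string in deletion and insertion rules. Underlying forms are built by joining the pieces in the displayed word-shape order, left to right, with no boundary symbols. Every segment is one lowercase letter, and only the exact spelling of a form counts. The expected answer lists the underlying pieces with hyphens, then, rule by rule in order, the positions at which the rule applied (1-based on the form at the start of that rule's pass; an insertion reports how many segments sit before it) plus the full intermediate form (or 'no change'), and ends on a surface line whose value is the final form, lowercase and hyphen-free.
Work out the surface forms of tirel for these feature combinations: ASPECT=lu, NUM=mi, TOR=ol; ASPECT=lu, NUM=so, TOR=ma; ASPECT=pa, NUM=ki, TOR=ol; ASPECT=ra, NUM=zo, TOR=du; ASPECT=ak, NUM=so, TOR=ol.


cell ASPECT=lu, NUM=mi, TOR=ol:
underlying: rsa-tirel-ip-tuf
1. b -> p, g -> k / _ #: no change
2. 0 -> i / C _ C: inserts after position(s) 1, 10: risatirelipituf
surface: risatirelipituf

cell ASPECT=lu, NUM=so, TOR=ma:
underlying: epo-tirel-ni-tuf
1. b -> p, g -> k / _ #: no change
2. 0 -> i / C _ C: inserts after position(s) 8: epotirelinituf
surface: epotirelinituf

cell ASPECT=pa, NUM=ki, TOR=ol:
underlying: rsa-tirel-zon-ik
1. b -> p, g -> k / _ #: no change
2. 0 -> i / C _ C: inserts after position(s) 1, 8: risatirelizonik
surface: risatirelizonik

cell ASPECT=ra, NUM=zo, TOR=du:
underlying: sa-tirel-na-vb
1. b -> p, g -> k / _ #: fires at position(s) 11: satirelnavp
2. 0 -> i / C _ C: inserts after position(s) 7, 10: satirelinavip
surface: satirelinavip

cell ASPECT=ak, NUM=so, TOR=ol:
underlying: rsa-tirel-ni-e
1. b -> p, g -> k / _ #: no change
2. 0 -> i / C _ C: inserts after position(s) 1, 8: risatirelinie
surface: risatirelinie


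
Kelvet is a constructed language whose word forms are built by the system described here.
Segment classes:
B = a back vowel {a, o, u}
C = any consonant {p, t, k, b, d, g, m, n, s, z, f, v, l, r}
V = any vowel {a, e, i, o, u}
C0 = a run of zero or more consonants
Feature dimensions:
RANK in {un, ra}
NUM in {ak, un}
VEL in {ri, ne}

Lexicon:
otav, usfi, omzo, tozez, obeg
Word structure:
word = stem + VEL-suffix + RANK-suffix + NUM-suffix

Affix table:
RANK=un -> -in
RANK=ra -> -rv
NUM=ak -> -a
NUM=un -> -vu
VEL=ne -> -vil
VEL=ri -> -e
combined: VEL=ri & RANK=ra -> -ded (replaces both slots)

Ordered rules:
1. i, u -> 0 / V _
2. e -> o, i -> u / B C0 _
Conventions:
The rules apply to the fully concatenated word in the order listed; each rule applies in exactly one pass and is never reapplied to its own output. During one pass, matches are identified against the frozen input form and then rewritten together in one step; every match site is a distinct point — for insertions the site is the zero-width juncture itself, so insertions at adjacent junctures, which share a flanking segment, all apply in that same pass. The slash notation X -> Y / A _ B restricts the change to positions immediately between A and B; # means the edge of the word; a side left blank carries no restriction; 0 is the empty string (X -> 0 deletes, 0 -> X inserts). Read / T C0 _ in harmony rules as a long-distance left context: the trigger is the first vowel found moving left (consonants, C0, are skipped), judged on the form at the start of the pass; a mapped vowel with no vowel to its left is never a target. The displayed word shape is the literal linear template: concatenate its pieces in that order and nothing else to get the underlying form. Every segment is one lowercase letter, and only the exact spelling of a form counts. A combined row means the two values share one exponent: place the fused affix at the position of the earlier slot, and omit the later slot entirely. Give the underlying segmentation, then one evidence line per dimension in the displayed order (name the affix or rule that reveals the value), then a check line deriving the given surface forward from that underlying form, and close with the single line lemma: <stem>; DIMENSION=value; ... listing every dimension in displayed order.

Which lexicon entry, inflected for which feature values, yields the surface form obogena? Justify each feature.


underlying: obeg-e-in-a
RANK=un - signalled by the affix -in
NUM=ak - signalled by the affix -a
VEL=ri - signalled by the affix -e
check: obegeina -> obegena -> obogena
lemma: obeg; RANK=un; NUM=ak; VEL=ri


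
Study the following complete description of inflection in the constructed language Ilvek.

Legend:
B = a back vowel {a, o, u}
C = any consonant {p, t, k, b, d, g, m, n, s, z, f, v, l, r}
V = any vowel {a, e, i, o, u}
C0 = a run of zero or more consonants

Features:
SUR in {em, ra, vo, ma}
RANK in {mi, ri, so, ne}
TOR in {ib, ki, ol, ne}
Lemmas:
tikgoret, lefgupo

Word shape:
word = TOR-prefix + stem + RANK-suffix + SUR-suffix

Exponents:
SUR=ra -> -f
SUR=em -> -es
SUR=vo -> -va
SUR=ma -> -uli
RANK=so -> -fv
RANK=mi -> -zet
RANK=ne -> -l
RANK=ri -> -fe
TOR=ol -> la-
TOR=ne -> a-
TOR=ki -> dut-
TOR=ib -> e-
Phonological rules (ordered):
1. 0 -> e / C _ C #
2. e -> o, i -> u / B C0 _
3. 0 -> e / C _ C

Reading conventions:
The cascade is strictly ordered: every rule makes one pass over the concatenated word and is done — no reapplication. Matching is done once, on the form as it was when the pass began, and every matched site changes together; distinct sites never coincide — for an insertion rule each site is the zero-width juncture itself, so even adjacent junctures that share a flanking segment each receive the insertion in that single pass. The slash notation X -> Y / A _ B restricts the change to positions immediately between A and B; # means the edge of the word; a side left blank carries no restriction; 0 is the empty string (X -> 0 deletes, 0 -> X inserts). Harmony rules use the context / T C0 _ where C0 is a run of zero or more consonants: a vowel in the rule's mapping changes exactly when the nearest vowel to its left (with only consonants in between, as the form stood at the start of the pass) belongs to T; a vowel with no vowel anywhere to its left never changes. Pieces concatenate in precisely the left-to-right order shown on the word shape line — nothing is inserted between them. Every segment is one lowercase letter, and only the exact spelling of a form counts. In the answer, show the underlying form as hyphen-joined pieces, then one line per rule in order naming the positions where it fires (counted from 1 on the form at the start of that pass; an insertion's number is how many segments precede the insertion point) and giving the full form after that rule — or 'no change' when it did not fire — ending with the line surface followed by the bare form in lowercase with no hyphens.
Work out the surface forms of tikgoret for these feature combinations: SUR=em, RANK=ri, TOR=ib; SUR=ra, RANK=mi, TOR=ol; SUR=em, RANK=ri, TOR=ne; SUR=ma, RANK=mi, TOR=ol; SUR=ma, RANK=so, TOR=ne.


cell SUR=em, RANK=ri, TOR=ib:
underlying: e-tikgoret-fe-es
1. 0 -> e / C _ C #: no change
2. e -> o, i -> u / B C0 _: fires at position(s) 8: etikgorotfees
3. 0 -> e / C _ C: inserts after position(s) 4, 9: etikegorotefees
surface: etikegorotefees

cell SUR=ra, RANK=mi, TOR=ol:
underlying: la-tikgoret-zet-f
1. 0 -> e / C _ C #: inserts after position(s) 13: latikgoretzetef
2. e -> o, i -> u / B C0 _: fires at position(s) 4, 9: latukgorotzetef
3. 0 -> e / C _ C: inserts after position(s) 5, 10: latukegorotezetef
surface: latukegorotezetef

cell SUR=em, RANK=ri, TOR=ne:
underlying: a-tikgoret-fe-es
1. 0 -> e / C _ C #: no change
2. e -> o, i -> u / B C0 _: fires at position(s) 3, 8: atukgorotfees
3. 0 -> e / C _ C: inserts after position(s) 4, 9: atukegorotefees
surface: atukegorotefees

cell SUR=ma, RANK=mi, TOR=ol:
underlying: la-tikgoret-zet-uli
1. 0 -> e / C _ C #: no change
2. e -> o, i -> u / B C0 _: fires at position(s) 4, 9, 16: latukgorotzetulu
3. 0 -> e / C _ C: inserts after position(s) 5, 10: latukegorotezetulu
surface: latukegorotezetulu

cell SUR=ma, RANK=so, TOR=ne:
underlying: a-tikgoret-fv-uli
1. 0 -> e / C _ C #: no change
2. e -> o, i -> u / B C0 _: fires at position(s) 3, 8, 14: atukgorotfvulu
3. 0 -> e / C _ C: inserts after position(s) 4, 9, 10: atukegorotefevulu
surface: atukegorotefevulu


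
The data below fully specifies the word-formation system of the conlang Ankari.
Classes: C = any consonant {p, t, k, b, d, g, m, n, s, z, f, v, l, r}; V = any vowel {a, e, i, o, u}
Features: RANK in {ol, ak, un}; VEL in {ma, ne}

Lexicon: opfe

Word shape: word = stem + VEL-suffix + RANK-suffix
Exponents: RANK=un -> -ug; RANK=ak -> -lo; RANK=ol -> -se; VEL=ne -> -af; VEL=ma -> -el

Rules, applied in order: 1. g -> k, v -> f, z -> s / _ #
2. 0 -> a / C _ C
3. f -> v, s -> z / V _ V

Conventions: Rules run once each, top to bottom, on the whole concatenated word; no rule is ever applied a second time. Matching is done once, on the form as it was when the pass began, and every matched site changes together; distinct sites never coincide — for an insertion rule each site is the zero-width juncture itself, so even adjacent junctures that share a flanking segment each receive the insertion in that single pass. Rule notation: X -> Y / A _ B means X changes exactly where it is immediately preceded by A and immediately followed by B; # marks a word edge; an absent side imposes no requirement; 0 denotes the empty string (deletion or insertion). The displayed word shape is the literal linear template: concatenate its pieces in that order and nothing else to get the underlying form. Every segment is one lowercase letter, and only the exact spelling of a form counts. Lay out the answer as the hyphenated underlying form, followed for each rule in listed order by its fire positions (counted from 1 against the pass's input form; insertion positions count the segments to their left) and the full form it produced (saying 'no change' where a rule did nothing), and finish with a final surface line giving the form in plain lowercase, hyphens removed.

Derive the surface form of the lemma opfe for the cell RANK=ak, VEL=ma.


underlying: opfe-el-lo
1. g -> k, v -> f, z -> s / _ #: no change
2. 0 -> a / C _ C: inserts after position(s) 2, 6: opafeelalo
3. f -> v, s -> z / V _ V: fires at position(s) 4: opaveelalo
surface: opaveelalo


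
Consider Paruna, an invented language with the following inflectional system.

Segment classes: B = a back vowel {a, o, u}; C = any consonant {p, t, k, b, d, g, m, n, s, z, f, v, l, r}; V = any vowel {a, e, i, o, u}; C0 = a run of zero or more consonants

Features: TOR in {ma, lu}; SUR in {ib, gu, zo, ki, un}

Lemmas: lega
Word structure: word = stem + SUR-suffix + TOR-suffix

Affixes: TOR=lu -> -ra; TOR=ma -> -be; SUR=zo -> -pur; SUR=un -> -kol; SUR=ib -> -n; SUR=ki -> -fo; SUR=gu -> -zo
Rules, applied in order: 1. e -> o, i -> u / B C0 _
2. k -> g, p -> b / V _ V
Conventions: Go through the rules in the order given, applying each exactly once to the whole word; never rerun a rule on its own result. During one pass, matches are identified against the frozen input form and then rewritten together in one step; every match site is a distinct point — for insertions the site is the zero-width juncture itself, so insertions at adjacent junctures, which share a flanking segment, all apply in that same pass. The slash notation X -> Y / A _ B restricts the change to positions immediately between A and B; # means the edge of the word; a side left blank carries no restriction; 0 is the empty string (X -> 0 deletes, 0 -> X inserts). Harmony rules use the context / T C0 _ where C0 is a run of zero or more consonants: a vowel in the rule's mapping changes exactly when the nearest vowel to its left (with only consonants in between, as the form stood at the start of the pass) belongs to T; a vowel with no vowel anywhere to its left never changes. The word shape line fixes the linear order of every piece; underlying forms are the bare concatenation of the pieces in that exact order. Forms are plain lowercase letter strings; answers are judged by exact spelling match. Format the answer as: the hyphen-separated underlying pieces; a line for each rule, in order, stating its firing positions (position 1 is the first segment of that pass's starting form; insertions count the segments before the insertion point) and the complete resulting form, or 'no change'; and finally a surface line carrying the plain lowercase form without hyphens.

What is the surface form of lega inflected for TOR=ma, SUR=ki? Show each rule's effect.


underlying: lega-fo-be
1. e -> o, i -> u / B C0 _: fires at position(s) 8: legafobo
2. k -> g, p -> b / V _ V: no change
surface: legafobo


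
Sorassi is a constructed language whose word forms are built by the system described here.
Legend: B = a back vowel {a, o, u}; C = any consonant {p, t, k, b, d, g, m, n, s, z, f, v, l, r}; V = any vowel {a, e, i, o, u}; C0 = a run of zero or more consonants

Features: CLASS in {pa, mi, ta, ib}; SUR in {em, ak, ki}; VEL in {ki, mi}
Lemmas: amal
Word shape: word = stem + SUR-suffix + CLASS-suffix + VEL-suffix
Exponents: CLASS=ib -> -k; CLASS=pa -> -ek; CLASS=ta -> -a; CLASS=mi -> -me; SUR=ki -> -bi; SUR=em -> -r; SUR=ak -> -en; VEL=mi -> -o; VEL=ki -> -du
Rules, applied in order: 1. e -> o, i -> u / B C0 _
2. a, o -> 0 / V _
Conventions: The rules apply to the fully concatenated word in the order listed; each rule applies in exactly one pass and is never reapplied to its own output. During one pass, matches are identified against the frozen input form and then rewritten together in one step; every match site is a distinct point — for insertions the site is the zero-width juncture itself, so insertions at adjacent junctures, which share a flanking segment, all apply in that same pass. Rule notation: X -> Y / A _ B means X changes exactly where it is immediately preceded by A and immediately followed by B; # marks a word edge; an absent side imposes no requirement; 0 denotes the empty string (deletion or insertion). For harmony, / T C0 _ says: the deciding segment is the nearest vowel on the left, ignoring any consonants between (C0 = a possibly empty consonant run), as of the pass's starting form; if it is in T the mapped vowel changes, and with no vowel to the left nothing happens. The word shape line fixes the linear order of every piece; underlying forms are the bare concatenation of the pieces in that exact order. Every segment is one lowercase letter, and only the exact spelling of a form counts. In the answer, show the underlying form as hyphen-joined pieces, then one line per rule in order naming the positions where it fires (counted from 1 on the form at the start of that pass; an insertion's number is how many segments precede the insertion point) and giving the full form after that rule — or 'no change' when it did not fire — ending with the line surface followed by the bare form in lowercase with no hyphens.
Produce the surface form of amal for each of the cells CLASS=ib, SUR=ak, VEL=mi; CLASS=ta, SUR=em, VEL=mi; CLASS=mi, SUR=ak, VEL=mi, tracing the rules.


cell CLASS=ib, SUR=ak, VEL=mi:
underlying: amal-en-k-o
1. e -> o, i -> u / B C0 _: fires at position(s) 5: amalonko
2. a, o -> 0 / V _: no change
surface: amalonko

cell CLASS=ta, SUR=em, VEL=mi:
underlying: amal-r-a-o
1. e -> o, i -> u / B C0 _: no change
2. a, o -> 0 / V _: fires at position(s) 7: amalra
surface: amalra

cell CLASS=mi, SUR=ak, VEL=mi:
underlying: amal-en-me-o
1. e -> o, i -> u / B C0 _: fires at position(s) 5: amalonmeo
2. a, o -> 0 / V _: fires at position(s) 9: amalonme
surface: amalonme


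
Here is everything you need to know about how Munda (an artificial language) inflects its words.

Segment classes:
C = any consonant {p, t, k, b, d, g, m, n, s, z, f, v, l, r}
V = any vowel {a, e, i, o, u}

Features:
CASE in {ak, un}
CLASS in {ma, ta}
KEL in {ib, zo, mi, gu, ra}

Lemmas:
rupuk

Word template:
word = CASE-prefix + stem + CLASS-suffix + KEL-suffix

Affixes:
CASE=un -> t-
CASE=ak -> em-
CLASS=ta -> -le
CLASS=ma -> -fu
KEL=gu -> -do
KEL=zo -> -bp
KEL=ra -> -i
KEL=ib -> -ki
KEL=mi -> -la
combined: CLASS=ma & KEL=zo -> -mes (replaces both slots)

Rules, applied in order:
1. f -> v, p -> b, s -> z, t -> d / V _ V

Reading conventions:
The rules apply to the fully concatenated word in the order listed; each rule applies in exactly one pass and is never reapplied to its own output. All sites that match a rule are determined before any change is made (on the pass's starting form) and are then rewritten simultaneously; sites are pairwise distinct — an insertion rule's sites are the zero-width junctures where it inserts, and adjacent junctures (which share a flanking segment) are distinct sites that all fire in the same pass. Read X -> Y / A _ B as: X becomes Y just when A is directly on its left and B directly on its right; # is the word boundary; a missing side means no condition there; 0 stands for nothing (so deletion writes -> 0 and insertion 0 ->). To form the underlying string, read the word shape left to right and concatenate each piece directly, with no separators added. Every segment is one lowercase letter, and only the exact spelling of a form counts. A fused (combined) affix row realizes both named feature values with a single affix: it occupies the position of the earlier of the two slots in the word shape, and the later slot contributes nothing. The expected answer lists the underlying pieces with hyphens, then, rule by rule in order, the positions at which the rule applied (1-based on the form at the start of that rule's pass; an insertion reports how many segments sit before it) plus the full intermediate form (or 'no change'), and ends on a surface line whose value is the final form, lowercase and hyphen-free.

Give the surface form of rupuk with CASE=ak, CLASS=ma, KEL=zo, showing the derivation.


underlying: em-rupuk-mes
1. f -> v, p -> b, s -> z, t -> d / V _ V: fires at position(s) 5: emrubukmes
surface: emrubukmes


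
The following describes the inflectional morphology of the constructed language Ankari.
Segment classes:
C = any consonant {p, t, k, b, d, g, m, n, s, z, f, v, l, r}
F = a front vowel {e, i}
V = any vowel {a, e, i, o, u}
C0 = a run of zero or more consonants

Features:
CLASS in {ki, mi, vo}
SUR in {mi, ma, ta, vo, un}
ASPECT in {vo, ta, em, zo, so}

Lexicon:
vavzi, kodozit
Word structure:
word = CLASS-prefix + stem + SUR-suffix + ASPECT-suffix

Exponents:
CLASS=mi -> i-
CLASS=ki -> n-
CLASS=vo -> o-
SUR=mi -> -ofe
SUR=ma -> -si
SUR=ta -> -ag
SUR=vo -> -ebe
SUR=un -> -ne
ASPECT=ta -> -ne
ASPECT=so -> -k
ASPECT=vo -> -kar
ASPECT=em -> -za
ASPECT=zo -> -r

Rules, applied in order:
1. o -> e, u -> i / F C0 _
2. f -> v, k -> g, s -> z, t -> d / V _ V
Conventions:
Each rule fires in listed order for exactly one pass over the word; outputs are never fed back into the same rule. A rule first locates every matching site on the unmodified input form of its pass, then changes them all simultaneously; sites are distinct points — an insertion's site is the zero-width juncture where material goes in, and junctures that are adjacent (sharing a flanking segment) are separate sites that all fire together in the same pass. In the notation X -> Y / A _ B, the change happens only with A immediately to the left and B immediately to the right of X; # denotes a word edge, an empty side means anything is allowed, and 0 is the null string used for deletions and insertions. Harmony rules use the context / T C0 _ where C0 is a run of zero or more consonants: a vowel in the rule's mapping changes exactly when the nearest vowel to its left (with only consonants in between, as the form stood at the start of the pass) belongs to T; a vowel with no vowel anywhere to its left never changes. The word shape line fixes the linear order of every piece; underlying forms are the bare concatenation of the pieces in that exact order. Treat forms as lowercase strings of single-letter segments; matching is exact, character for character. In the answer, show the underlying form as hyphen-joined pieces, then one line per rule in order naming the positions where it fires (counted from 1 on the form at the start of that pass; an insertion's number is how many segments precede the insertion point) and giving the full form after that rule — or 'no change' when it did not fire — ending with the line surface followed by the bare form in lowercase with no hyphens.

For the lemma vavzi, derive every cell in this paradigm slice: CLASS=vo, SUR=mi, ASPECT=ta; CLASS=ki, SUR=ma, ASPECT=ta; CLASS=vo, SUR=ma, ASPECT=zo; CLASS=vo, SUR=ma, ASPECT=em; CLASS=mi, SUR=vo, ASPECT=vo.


cell CLASS=vo, SUR=mi, ASPECT=ta:
underlying: o-vavzi-ofe-ne
1. o -> e, u -> i / F C0 _: fires at position(s) 7: ovavziefene
2. f -> v, k -> g, s -> z, t -> d / V _ V: fires at position(s) 8: ovavzievene
surface: ovavzievene

cell CLASS=ki, SUR=ma, ASPECT=ta:
underlying: n-vavzi-si-ne
1. o -> e, u -> i / F C0 _: no change
2. f -> v, k -> g, s -> z, t -> d / V _ V: fires at position(s) 7: nvavzizine
surface: nvavzizine

cell CLASS=vo, SUR=ma, ASPECT=zo:
underlying: o-vavzi-si-r
1. o -> e, u -> i / F C0 _: no change
2. f -> v, k -> g, s -> z, t -> d / V _ V: fires at position(s) 7: ovavzizir
surface: ovavzizir

cell CLASS=vo, SUR=ma, ASPECT=em:
underlying: o-vavzi-si-za
1. o -> e, u -> i / F C0 _: no change
2. f -> v, k -> g, s -> z, t -> d / V _ V: fires at position(s) 7: ovavziziza
surface: ovavziziza

cell CLASS=mi, SUR=vo, ASPECT=vo:
underlying: i-vavzi-ebe-kar
1. o -> e, u -> i / F C0 _: no change
2. f -> v, k -> g, s -> z, t -> d / V _ V: fires at position(s) 10: ivavziebegar
surface: ivavziebegar


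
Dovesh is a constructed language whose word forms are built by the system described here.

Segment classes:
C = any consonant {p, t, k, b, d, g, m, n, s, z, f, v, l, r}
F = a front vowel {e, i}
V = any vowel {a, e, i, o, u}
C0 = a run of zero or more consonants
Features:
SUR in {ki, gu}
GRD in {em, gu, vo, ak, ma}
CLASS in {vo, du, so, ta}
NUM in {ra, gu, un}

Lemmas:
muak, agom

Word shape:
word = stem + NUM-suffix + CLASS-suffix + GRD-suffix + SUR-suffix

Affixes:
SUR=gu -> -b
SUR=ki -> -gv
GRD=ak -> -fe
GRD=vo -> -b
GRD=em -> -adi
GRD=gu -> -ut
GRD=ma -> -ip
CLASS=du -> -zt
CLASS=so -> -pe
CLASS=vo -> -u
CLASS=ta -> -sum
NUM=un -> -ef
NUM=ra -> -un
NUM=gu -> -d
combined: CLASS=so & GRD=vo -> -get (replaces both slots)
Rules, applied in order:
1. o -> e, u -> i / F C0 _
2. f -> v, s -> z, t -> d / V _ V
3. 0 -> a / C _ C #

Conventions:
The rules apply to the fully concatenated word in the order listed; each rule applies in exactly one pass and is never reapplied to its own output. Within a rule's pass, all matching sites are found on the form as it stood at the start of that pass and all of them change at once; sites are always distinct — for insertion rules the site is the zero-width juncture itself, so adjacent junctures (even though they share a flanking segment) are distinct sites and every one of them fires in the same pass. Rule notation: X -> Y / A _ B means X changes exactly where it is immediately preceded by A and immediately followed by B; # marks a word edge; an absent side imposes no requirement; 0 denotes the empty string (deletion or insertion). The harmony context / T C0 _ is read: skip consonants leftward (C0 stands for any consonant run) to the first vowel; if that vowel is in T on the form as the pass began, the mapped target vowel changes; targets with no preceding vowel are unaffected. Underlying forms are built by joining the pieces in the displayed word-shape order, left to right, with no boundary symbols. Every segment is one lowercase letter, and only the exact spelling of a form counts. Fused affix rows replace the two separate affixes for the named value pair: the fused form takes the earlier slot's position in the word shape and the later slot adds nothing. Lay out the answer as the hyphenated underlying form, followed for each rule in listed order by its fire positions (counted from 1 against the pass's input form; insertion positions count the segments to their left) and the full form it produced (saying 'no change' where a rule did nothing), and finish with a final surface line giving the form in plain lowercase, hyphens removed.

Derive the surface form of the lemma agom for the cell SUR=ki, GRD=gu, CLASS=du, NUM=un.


underlying: agom-ef-zt-ut-gv
1. o -> e, u -> i / F C0 _: fires at position(s) 9: agomefztitgv
2. f -> v, s -> z, t -> d / V _ V: no change
3. 0 -> a / C _ C #: inserts after position(s) 11: agomefztitgav
surface: agomefztitgav


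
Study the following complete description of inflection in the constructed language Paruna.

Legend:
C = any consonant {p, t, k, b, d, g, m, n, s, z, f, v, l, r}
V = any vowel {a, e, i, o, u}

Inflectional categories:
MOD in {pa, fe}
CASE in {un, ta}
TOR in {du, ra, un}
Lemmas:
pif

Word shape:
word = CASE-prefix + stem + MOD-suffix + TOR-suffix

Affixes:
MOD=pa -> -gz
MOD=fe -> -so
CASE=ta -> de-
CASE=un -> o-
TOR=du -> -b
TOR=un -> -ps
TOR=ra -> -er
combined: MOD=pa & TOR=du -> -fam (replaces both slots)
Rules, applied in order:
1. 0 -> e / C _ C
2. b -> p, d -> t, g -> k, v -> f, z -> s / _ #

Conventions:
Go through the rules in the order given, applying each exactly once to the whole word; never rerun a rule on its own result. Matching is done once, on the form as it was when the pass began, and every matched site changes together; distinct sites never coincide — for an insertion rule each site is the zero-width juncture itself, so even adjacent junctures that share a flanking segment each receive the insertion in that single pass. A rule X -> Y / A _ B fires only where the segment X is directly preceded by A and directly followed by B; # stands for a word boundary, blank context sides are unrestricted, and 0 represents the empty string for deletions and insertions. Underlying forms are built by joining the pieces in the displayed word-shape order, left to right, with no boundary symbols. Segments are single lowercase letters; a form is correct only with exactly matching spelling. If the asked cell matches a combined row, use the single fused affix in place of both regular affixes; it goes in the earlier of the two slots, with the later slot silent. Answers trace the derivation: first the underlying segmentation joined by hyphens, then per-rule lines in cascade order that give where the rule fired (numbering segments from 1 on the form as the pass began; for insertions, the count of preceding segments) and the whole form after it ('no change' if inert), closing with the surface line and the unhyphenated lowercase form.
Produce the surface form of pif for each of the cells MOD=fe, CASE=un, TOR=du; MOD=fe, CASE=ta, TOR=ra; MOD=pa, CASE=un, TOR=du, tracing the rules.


cell MOD=fe, CASE=un, TOR=du:
underlying: o-pif-so-b
1. 0 -> e / C _ C: inserts after position(s) 4: opifesob
2. b -> p, d -> t, g -> k, v -> f, z -> s / _ #: fires at position(s) 8: opifesop
surface: opifesop

cell MOD=fe, CASE=ta, TOR=ra:
underlying: de-pif-so-er
1. 0 -> e / C _ C: inserts after position(s) 5: depifesoer
2. b -> p, d -> t, g -> k, v -> f, z -> s / _ #: no change
surface: depifesoer

cell MOD=pa, CASE=un, TOR=du:
underlying: o-pif-fam
1. 0 -> e / C _ C: inserts after position(s) 4: opifefam
2. b -> p, d -> t, g -> k, v -> f, z -> s / _ #: no change
surface: opifefam
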